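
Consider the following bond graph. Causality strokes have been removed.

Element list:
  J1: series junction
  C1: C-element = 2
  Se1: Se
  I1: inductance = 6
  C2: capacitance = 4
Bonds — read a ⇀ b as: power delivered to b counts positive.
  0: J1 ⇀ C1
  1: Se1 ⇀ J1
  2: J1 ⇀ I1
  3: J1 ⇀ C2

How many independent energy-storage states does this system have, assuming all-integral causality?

b1 →J1  (Se1: effort source, stroke at far end)
b0 →J1  (C1 integral (e out))
b2 →I1  (I1 outputs flow p/I1)
b3 →J1  (1-jn J1 has f-setter on 2)

3  (C1, C2, I1 all integral)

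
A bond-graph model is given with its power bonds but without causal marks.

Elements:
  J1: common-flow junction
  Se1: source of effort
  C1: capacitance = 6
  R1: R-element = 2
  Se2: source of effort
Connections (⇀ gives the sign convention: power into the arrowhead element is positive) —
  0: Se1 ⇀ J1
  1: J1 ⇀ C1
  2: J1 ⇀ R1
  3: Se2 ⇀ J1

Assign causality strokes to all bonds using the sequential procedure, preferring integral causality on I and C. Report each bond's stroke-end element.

b0 →J1  (source Se1 imposes e)
b3 →J1  (Se2 (Se) sets effort on bond)
b1 →J1  (C1: C, integral causality)
b2 →R1  (J1: last free bond brings flow in)

bond 0 stroke at J1
bond 1 stroke at J1
bond 2 stroke at R1
bond 3 stroke at J1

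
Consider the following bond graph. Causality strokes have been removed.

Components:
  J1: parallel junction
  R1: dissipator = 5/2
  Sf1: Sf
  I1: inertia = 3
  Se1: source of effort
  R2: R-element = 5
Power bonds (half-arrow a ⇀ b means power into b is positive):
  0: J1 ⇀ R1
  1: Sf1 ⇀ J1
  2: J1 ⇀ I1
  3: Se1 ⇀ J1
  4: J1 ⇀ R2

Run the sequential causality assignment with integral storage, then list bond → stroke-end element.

b1 stroke at Sf1  (source Sf1 imposes f)
b3 stroke at J1  (Se1: effort source, stroke at far end)
b0 stroke at R1  (J1 effort already set via bond 3)
b2 stroke at I1  (0-jn J1 has e-setter on 3)
b4 stroke at R2  (0-jn J1 has e-setter on 3)

b0 |R1
b1 |Sf1
b2 |I1
b3 |J1
b4 |R2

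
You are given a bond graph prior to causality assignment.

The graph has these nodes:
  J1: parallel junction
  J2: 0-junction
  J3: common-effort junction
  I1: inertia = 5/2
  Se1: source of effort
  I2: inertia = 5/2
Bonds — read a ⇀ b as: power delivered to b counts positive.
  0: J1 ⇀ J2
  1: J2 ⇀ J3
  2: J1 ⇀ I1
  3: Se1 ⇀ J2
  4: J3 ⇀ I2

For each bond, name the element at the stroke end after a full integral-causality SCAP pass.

b0 |J1
b1 |J3
b2 |I1
b3 |J2
b4 |I2

b3 →J2  (Se1 fixes effort; stroke away)
b0 →J1  (0-jn J2 has e-setter on 3)
b1 →J3  (J2: bond 3 brought effort, rest push out)
b4 →I2  (common-e at J3 fixed by 1)
b2 →I1  (common-e at J1 fixed by 0)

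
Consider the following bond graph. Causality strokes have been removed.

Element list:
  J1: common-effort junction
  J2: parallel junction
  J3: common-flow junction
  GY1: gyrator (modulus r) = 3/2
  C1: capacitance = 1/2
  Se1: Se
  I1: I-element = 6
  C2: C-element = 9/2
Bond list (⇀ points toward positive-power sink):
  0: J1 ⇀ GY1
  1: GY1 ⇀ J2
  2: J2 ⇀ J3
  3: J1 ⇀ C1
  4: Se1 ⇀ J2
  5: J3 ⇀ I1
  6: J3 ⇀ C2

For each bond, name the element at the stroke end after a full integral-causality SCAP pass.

#4 →J2  (Se1 (Se) sets effort on bond)
#1 →GY1  (common-e at J2 fixed by 4)
#2 →J3  (0-jn J2 has e-setter on 4)
#0 →GY1  (GY1: gyrator matches bond 1)
#3 →J1  (J1 needs exactly one e-in)
#5 →I1  (I1 integral (f out))
#6 →J3  (1-jn J3 has f-setter on 5)

#0 stroke→GY1
#1 stroke→GY1
#2 stroke→J3
#3 stroke→J1
#4 stroke→J2
#5 stroke→I1
#6 stroke→J3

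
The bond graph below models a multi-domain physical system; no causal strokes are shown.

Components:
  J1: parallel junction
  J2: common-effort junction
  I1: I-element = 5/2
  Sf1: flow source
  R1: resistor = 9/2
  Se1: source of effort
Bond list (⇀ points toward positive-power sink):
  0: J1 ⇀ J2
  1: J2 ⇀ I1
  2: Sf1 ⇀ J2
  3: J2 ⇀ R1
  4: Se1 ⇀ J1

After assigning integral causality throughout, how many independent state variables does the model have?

#2 →Sf1  (Sf1: flow source, stroke at near end)
#4 →J1  (Se1 (Se) sets effort on bond)
#0 →J2  (0-jn J1 has e-setter on 4)
#1 →I1  (J2 effort already set via bond 0)
#3 →R1  (common-e at J2 fixed by 0)

1  (I1 all integral)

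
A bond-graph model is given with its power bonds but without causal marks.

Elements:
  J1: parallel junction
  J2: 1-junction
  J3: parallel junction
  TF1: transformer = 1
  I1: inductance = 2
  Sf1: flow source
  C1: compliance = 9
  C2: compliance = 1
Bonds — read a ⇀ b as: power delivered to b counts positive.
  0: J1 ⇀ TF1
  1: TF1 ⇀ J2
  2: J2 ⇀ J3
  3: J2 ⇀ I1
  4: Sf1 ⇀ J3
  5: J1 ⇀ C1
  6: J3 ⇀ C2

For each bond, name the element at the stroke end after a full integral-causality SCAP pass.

β4 stroke→Sf1  (source Sf1 imposes f)
β3 stroke→I1  (I1 outputs flow p/I1)
β1 stroke→J2  (J2 flow already set via bond 3)
β2 stroke→J2  (J2 flow already set via bond 3)
β6 stroke→J3  (only one effort-in slot at J3)
β0 stroke→TF1  (TF1 one-in-one-out from 1)
β5 stroke→J1  (only one effort-in slot at J1)

β0 stroke at TF1
β1 stroke at J2
β2 stroke at J2
β3 stroke at I1
β4 stroke at Sf1
β5 stroke at J1
β6 stroke at J3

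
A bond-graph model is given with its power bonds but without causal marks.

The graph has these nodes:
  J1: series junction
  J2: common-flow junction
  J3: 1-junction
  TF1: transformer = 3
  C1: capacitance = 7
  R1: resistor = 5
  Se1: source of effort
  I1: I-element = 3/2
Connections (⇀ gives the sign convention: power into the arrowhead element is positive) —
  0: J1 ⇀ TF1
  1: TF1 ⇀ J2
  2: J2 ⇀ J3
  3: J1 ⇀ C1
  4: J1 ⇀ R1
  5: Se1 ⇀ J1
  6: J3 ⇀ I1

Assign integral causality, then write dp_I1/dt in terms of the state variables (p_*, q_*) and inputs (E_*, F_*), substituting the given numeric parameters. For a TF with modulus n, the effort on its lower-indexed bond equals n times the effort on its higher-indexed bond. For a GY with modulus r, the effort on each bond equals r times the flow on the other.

dp_I1/dt = E_Se1/3 - 10*p_I1/27 - q_C1/21

b5 |J1  (source Se1 imposes e)
b3 |J1  (prefer integral on C1)
b6 |I1  (I1: I, integral causality)
b2 |J3  (1-jn J3 has f-setter on 6)
b1 |J2  (J2 flow already set via bond 2)
b0 |TF1  (through TF1, causality passes straight; one stroke at TF1)
b4 |J1  (1-jn J1 has f-setter on 0)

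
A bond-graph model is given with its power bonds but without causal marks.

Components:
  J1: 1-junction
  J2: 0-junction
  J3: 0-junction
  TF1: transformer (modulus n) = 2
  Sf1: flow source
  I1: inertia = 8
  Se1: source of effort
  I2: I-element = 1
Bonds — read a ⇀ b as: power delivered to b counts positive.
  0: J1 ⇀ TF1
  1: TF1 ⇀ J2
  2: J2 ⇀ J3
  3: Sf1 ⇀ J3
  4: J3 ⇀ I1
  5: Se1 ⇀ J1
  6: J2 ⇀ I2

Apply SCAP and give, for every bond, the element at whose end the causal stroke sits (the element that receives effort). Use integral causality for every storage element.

β0 stroke→TF1
β1 stroke→J2
β2 stroke→J3
β3 stroke→Sf1
β4 stroke→I1
β5 stroke→J1
β6 stroke→I2

β3 stroke at Sf1  (Sf1 fixes flow; stroke at Sf1)
β5 stroke at J1  (Se1 (Se) sets effort on bond)
β0 stroke at TF1  (closing 1-jn rule on J1)
β1 stroke at J2  (TF1: transformer flips bond 0)
β2 stroke at J3  (0-jn J2 has e-setter on 1)
β6 stroke at I2  (J2 effort already set via bond 1)
β4 stroke at I1  (J3 effort already set via bond 2)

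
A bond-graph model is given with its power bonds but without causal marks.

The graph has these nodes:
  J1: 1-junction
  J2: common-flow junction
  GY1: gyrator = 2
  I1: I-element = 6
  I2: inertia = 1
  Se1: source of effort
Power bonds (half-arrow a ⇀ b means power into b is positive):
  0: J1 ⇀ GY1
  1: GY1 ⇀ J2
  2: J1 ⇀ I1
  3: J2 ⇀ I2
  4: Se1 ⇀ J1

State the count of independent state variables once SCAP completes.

2  (I1, I2 all integral)

β4 |J1  (Se1: effort source, stroke at far end)
β2 |I1  (I1 integral (f out))
β0 |J1  (common-f at J1 fixed by 2)
β1 |J2  (GY1: gyrator matches bond 0)
β3 |I2  (only one flow-in slot at J2)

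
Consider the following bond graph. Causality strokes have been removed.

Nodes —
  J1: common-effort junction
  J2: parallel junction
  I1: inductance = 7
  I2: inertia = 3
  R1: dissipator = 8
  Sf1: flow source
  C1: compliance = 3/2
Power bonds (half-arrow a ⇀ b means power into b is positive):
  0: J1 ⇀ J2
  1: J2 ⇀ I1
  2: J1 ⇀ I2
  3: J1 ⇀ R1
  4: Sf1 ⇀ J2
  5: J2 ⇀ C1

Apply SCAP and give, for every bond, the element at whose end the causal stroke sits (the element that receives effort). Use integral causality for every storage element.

b4 |Sf1  (source Sf1 imposes f)
b1 |I1  (prefer integral on I1)
b2 |I2  (I2 outputs flow p/I2)
b5 |J2  (C1: C, integral causality)
b0 |J1  (J2 effort already set via bond 5)
b3 |R1  (common-e at J1 fixed by 0)

#0 stroke→J1
#1 stroke→I1
#2 stroke→I2
#3 stroke→R1
#4 stroke→Sf1
#5 stroke→J2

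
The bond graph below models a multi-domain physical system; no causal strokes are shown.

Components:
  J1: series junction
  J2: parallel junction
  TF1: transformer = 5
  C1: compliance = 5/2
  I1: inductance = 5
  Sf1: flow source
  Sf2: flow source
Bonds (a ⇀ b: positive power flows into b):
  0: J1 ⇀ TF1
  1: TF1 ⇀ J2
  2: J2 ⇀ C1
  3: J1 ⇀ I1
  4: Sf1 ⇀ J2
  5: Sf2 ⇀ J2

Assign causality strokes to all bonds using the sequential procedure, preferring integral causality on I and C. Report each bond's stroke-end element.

β0 →J1
β1 →TF1
β2 →J2
β3 →I1
β4 →Sf1
β5 →Sf2

β4 |Sf1  (source Sf1 imposes f)
β5 |Sf2  (Sf2 fixes flow; stroke at Sf2)
β2 |J2  (prefer integral on C1)
β1 |TF1  (J2 effort already set via bond 2)
β0 |J1  (through TF1, causality passes straight; one stroke at TF1)
β3 |I1  (J1 needs exactly one f-in)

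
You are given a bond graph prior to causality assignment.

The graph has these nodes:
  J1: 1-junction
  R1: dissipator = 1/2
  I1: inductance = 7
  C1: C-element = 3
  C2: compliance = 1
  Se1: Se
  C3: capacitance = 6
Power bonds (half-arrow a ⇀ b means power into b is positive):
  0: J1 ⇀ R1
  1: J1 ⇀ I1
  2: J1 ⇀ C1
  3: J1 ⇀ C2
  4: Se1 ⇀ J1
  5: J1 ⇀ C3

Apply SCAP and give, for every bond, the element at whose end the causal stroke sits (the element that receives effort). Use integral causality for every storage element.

bond 0 |J1
bond 1 |I1
bond 2 |J1
bond 3 |J1
bond 4 |J1
bond 5 |J1

β4 →J1  (source Se1 imposes e)
β1 →I1  (prefer integral on I1)
β0 →J1  (1-jn J1 has f-setter on 1)
β2 →J1  (1-jn J1 has f-setter on 1)
β3 →J1  (common-f at J1 fixed by 1)
β5 →J1  (J1 flow already set via bond 1)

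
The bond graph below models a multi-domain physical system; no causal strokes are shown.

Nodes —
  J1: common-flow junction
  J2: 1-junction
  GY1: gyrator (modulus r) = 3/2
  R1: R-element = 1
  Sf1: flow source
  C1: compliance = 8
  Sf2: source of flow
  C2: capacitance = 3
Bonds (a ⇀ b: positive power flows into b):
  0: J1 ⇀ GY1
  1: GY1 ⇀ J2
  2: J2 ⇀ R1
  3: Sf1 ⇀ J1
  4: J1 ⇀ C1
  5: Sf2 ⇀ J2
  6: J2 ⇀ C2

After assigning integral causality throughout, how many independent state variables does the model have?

β3 stroke→Sf1  (source Sf1 imposes f)
β5 stroke→Sf2  (Sf2 (Sf) sets flow on bond)
β0 stroke→J1  (J1: bond 3 brought flow, rest push out)
β4 stroke→J1  (J1: bond 3 brought flow, rest push out)
β1 stroke→J2  (common-f at J2 fixed by 5)
β2 stroke→J2  (J2 flow already set via bond 5)
β6 stroke→J2  (common-f at J2 fixed by 5)

2  (C1, C2 all integral)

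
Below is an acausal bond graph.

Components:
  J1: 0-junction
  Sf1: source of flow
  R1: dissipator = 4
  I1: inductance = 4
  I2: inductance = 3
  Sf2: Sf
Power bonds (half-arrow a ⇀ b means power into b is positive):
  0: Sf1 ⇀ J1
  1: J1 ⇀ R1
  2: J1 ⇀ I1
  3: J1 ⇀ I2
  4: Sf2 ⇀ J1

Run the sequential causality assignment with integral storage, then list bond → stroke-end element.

#0 |Sf1
#1 |J1
#2 |I1
#3 |I2
#4 |Sf2

b0 →Sf1  (Sf1 fixes flow; stroke at Sf1)
b4 →Sf2  (Sf2: flow source, stroke at near end)
b2 →I1  (I1 outputs flow p/I1)
b3 →I2  (prefer integral on I2)
b1 →J1  (only one effort-in slot at J1)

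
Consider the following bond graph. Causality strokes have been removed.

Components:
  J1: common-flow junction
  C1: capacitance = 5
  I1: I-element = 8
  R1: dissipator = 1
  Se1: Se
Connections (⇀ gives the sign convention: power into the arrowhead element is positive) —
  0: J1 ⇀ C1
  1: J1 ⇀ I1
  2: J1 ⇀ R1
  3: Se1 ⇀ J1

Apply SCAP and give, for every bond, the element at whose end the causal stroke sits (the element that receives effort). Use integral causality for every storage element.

b3 |J1  (source Se1 imposes e)
b0 |J1  (C1 integral (e out))
b1 |I1  (I1 integral (f out))
b2 |J1  (common-f at J1 fixed by 1)

β0 stroke→J1
β1 stroke→I1
β2 stroke→J1
β3 stroke→J1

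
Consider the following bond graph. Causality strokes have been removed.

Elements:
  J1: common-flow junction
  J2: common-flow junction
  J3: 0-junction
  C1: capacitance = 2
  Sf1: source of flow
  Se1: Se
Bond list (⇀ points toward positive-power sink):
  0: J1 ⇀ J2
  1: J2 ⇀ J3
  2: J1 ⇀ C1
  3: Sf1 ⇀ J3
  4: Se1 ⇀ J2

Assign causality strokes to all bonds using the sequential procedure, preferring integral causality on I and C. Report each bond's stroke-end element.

b0 |J2
b1 |J3
b2 |J1
b3 |Sf1
b4 |J2

#3 stroke at Sf1  (Sf1: flow source, stroke at near end)
#4 stroke at J2  (Se1 fixes effort; stroke away)
#1 stroke at J3  (only one effort-in slot at J3)
#0 stroke at J2  (J2 flow already set via bond 1)
#2 stroke at J1  (common-f at J1 fixed by 0)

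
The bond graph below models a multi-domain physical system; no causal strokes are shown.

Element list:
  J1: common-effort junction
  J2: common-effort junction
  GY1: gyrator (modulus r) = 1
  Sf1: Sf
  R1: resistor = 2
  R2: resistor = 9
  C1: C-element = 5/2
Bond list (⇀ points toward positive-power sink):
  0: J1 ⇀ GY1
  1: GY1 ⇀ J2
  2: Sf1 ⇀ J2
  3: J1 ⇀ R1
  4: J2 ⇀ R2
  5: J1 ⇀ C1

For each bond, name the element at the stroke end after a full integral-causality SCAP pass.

bond 2 stroke→Sf1  (Sf1 (Sf) sets flow on bond)
bond 5 stroke→J1  (C1: C, integral causality)
bond 0 stroke→GY1  (J1: bond 5 brought effort, rest push out)
bond 3 stroke→R1  (J1: bond 5 brought effort, rest push out)
bond 1 stroke→GY1  (through GY1, causality inverts; strokes same side of GY1)
bond 4 stroke→J2  (closing 0-jn rule on J2)

#0 →GY1
#1 →GY1
#2 →Sf1
#3 →R1
#4 →J2
#5 →J1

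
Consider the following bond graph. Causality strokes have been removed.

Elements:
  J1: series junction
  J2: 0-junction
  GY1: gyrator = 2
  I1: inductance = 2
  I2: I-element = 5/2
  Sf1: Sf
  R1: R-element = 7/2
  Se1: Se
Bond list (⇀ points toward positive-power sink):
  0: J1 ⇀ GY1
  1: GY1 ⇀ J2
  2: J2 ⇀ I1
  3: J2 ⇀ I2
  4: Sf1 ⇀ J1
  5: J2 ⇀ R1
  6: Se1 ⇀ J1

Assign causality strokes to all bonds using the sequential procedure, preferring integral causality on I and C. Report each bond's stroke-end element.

β4 stroke at Sf1  (source Sf1 imposes f)
β6 stroke at J1  (Se1 (Se) sets effort on bond)
β0 stroke at J1  (J1: bond 4 brought flow, rest push out)
β1 stroke at J2  (GY1 both-in/both-out from 0)
β2 stroke at I1  (common-e at J2 fixed by 1)
β3 stroke at I2  (0-jn J2 has e-setter on 1)
β5 stroke at R1  (J2 effort already set via bond 1)

b0 stroke→J1
b1 stroke→J2
b2 stroke→I1
b3 stroke→I2
b4 stroke→Sf1
b5 stroke→R1
b6 stroke→J1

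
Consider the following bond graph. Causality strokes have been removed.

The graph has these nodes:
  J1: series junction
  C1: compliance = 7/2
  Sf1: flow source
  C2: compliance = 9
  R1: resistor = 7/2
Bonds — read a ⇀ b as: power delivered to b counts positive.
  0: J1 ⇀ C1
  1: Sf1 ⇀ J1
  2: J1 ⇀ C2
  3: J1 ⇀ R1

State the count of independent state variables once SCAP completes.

2  (C1, C2 all integral)

bond 1 stroke→Sf1  (Sf1 (Sf) sets flow on bond)
bond 0 stroke→J1  (J1 flow already set via bond 1)
bond 2 stroke→J1  (1-jn J1 has f-setter on 1)
bond 3 stroke→J1  (1-jn J1 has f-setter on 1)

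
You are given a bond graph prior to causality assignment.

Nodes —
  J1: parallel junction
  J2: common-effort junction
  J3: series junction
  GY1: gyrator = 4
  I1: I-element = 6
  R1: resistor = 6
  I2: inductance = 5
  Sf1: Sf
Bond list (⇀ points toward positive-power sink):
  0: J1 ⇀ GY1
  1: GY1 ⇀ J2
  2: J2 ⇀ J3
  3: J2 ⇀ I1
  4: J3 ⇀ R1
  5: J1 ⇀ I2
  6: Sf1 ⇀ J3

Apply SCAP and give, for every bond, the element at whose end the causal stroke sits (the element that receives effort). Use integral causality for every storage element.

β0 stroke→J1
β1 stroke→J2
β2 stroke→J3
β3 stroke→I1
β4 stroke→J3
β5 stroke→I2
β6 stroke→Sf1

b6 stroke→Sf1  (Sf1: flow source, stroke at near end)
b2 stroke→J3  (1-jn J3 has f-setter on 6)
b4 stroke→J3  (J3: bond 6 brought flow, rest push out)
b3 stroke→I1  (prefer integral on I1)
b1 stroke→J2  (J2: last free bond brings effort in)
b0 stroke→J1  (GY GY1: same side as bond 1)
b5 stroke→I2  (common-e at J1 fixed by 0)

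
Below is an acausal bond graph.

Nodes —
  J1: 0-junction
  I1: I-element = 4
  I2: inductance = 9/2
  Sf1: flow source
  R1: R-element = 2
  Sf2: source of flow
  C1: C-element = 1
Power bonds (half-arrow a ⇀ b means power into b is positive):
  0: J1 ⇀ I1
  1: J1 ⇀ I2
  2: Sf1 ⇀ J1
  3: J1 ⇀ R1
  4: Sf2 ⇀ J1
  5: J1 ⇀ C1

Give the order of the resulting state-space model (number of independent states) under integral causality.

bond 2 →Sf1  (Sf1 fixes flow; stroke at Sf1)
bond 4 →Sf2  (source Sf2 imposes f)
bond 0 →I1  (I1: I, integral causality)
bond 1 →I2  (I2 integral (f out))
bond 5 →J1  (C1: C, integral causality)
bond 3 →R1  (common-e at J1 fixed by 5)

3  (C1, I1, I2 all integral)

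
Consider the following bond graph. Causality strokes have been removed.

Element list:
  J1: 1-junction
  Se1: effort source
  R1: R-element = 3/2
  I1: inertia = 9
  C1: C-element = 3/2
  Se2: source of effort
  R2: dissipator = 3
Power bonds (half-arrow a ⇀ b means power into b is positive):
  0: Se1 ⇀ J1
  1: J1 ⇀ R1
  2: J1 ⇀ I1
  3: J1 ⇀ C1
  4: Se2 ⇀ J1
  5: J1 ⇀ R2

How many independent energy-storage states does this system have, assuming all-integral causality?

2  (C1, I1 all integral)

β0 stroke→J1  (Se1 (Se) sets effort on bond)
β4 stroke→J1  (Se2: effort source, stroke at far end)
β2 stroke→I1  (I1: I, integral causality)
β1 stroke→J1  (common-f at J1 fixed by 2)
β3 stroke→J1  (J1 flow already set via bond 2)
β5 stroke→J1  (J1 flow already set via bond 2)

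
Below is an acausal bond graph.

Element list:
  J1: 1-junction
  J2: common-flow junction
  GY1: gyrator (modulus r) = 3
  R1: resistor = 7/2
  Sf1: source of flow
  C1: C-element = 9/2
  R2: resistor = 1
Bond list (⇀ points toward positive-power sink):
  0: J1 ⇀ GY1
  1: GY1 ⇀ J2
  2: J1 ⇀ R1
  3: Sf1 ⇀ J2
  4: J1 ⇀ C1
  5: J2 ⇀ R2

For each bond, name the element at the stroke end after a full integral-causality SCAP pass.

β3 |Sf1  (source Sf1 imposes f)
β1 |J2  (J2 flow already set via bond 3)
β5 |J2  (1-jn J2 has f-setter on 3)
β0 |J1  (GY1 both-in/both-out from 1)
β4 |J1  (prefer integral on C1)
β2 |R1  (J1: last free bond brings flow in)

#0 →J1
#1 →J2
#2 →R1
#3 →Sf1
#4 →J1
#5 →J2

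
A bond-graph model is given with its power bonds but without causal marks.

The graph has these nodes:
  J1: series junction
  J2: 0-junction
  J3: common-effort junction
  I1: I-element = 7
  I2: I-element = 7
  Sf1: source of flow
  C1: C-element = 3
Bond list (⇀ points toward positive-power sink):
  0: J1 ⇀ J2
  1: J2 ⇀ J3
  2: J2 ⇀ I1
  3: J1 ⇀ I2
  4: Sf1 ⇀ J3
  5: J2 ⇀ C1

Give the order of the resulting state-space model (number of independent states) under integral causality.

3  (C1, I1, I2 all integral)

#4 stroke→Sf1  (source Sf1 imposes f)
#1 stroke→J3  (closing 0-jn rule on J3)
#2 stroke→I1  (I1 integral (f out))
#3 stroke→I2  (prefer integral on I2)
#0 stroke→J1  (common-f at J1 fixed by 3)
#5 stroke→J2  (closing 0-jn rule on J2)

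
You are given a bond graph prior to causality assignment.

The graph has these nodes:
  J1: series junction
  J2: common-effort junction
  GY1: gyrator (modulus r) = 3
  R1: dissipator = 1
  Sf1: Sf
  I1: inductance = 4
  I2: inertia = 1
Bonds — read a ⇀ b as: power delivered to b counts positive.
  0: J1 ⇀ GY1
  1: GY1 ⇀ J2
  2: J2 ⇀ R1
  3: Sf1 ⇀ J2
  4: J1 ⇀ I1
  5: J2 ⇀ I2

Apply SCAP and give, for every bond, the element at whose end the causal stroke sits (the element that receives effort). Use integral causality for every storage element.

b0 |J1
b1 |J2
b2 |R1
b3 |Sf1
b4 |I1
b5 |I2

#3 →Sf1  (Sf1 (Sf) sets flow on bond)
#4 →I1  (I1 outputs flow p/I1)
#0 →J1  (1-jn J1 has f-setter on 4)
#1 →J2  (GY GY1: same side as bond 0)
#2 →R1  (J2: bond 1 brought effort, rest push out)
#5 →I2  (J2 effort already set via bond 1)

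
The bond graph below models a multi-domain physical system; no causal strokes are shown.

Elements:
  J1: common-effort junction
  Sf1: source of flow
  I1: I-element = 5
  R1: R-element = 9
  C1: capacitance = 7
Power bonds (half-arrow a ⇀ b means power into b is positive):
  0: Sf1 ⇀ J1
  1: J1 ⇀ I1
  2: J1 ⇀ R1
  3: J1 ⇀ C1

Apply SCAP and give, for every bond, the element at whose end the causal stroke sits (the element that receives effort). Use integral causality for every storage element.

bond 0 →Sf1
bond 1 →I1
bond 2 →R1
bond 3 →J1

#0 stroke→Sf1  (source Sf1 imposes f)
#1 stroke→I1  (prefer integral on I1)
#3 stroke→J1  (prefer integral on C1)
#2 stroke→R1  (0-jn J1 has e-setter on 3)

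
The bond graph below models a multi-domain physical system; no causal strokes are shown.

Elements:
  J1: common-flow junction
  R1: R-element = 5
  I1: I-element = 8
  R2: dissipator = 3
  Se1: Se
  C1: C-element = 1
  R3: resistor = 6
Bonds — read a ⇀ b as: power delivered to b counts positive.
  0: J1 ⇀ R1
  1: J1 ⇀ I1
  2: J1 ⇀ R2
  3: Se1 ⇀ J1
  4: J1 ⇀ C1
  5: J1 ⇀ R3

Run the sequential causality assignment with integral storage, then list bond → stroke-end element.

b3 →J1  (Se1: effort source, stroke at far end)
b1 →I1  (I1 outputs flow p/I1)
b0 →J1  (J1: bond 1 brought flow, rest push out)
b2 →J1  (common-f at J1 fixed by 1)
b4 →J1  (J1: bond 1 brought flow, rest push out)
b5 →J1  (J1 flow already set via bond 1)

#0 stroke→J1
#1 stroke→I1
#2 stroke→J1
#3 stroke→J1
#4 stroke→J1
#5 stroke→J1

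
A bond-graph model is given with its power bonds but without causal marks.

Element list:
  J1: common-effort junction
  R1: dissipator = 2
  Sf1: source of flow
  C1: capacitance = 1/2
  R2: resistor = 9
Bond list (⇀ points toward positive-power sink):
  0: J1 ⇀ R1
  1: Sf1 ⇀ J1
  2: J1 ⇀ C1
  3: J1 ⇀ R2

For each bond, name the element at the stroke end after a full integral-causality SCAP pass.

#0 →R1
#1 →Sf1
#2 →J1
#3 →R2

b1 stroke at Sf1  (Sf1: flow source, stroke at near end)
b2 stroke at J1  (C1: C, integral causality)
b0 stroke at R1  (0-jn J1 has e-setter on 2)
b3 stroke at R2  (J1 effort already set via bond 2)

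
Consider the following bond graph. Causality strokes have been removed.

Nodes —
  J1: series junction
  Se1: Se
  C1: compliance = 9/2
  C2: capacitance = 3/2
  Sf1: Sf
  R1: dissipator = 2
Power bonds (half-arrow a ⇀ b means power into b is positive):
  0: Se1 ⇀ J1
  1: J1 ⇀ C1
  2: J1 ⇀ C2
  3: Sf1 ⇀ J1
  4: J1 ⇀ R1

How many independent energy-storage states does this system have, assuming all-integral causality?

b0 →J1  (source Se1 imposes e)
b3 →Sf1  (source Sf1 imposes f)
b1 →J1  (J1 flow already set via bond 3)
b2 →J1  (J1: bond 3 brought flow, rest push out)
b4 →J1  (J1: bond 3 brought flow, rest push out)

2  (C1, C2 all integral)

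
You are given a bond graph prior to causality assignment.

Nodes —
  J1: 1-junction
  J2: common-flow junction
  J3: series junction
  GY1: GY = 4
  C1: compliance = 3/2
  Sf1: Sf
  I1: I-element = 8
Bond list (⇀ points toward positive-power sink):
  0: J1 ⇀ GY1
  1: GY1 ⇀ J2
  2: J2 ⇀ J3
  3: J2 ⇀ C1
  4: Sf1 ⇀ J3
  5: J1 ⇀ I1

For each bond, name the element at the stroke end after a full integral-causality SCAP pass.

β4 |Sf1  (source Sf1 imposes f)
β2 |J3  (common-f at J3 fixed by 4)
β1 |J2  (1-jn J2 has f-setter on 2)
β3 |J2  (common-f at J2 fixed by 2)
β0 |J1  (GY GY1: same side as bond 1)
β5 |I1  (J1 needs exactly one f-in)

β0 stroke at J1
β1 stroke at J2
β2 stroke at J3
β3 stroke at J2
β4 stroke at Sf1
β5 stroke at I1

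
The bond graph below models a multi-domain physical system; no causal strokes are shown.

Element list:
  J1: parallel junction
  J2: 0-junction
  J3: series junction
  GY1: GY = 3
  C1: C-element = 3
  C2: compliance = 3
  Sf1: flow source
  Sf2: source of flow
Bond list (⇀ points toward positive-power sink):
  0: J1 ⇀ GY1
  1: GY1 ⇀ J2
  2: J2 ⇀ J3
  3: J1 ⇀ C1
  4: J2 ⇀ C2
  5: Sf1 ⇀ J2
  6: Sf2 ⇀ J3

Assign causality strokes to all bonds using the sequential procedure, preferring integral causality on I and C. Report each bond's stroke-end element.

bond 5 |Sf1  (Sf1 fixes flow; stroke at Sf1)
bond 6 |Sf2  (source Sf2 imposes f)
bond 2 |J3  (common-f at J3 fixed by 6)
bond 3 |J1  (C1: C, integral causality)
bond 0 |GY1  (common-e at J1 fixed by 3)
bond 1 |GY1  (GY1 both-in/both-out from 0)
bond 4 |J2  (only one effort-in slot at J2)

b0 stroke at GY1
b1 stroke at GY1
b2 stroke at J3
b3 stroke at J1
b4 stroke at J2
b5 stroke at Sf1
b6 stroke at Sf2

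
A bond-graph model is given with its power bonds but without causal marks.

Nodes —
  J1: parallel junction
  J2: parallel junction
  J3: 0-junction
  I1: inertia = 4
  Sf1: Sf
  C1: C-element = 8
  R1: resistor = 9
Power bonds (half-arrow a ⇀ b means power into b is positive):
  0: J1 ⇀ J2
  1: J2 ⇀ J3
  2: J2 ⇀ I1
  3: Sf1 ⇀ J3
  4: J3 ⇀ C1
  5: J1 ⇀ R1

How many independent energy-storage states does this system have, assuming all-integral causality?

β3 →Sf1  (source Sf1 imposes f)
β2 →I1  (prefer integral on I1)
β4 →J3  (prefer integral on C1)
β1 →J2  (J3 effort already set via bond 4)
β0 →J1  (0-jn J2 has e-setter on 1)
β5 →R1  (J1 effort already set via bond 0)

2  (C1, I1 all integral)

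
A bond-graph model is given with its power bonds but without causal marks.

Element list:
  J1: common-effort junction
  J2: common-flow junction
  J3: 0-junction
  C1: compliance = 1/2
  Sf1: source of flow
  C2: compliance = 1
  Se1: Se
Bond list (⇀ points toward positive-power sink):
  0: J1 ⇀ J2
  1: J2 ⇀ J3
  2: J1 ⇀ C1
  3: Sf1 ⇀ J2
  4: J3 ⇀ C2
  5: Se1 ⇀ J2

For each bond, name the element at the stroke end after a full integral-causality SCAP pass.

#0 stroke→J2
#1 stroke→J2
#2 stroke→J1
#3 stroke→Sf1
#4 stroke→J3
#5 stroke→J2

b3 →Sf1  (Sf1: flow source, stroke at near end)
b5 →J2  (Se1 (Se) sets effort on bond)
b0 →J2  (1-jn J2 has f-setter on 3)
b1 →J2  (common-f at J2 fixed by 3)
b4 →J3  (only one effort-in slot at J3)
b2 →J1  (only one effort-in slot at J1)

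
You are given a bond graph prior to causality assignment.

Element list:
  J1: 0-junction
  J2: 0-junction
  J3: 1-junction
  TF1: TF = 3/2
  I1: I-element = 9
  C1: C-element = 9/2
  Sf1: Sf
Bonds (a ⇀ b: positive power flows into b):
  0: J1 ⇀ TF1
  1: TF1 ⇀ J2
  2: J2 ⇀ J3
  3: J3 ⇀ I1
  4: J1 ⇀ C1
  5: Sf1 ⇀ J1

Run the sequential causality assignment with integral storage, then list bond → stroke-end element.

bond 0 stroke at TF1
bond 1 stroke at J2
bond 2 stroke at J3
bond 3 stroke at I1
bond 4 stroke at J1
bond 5 stroke at Sf1

bond 5 stroke at Sf1  (source Sf1 imposes f)
bond 3 stroke at I1  (prefer integral on I1)
bond 2 stroke at J3  (J3 flow already set via bond 3)
bond 1 stroke at J2  (only one effort-in slot at J2)
bond 0 stroke at TF1  (TF1 one-in-one-out from 1)
bond 4 stroke at J1  (J1: last free bond brings effort in)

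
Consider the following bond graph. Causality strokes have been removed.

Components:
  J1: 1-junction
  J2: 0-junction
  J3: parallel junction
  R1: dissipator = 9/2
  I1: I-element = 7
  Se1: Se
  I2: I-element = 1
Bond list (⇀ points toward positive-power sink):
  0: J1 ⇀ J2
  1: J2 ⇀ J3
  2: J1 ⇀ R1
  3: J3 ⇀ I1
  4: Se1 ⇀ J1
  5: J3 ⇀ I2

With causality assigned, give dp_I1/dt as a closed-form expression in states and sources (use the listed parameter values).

dp_I1/dt = E_Se1 - 9*p_I1/14 - 9*p_I2/2

β4 →J1  (Se1: effort source, stroke at far end)
β3 →I1  (I1 integral (f out))
β5 →I2  (prefer integral on I2)
β1 →J3  (J3 needs exactly one e-in)
β0 →J2  (closing 0-jn rule on J2)
β2 →J1  (J1: bond 0 brought flow, rest push out)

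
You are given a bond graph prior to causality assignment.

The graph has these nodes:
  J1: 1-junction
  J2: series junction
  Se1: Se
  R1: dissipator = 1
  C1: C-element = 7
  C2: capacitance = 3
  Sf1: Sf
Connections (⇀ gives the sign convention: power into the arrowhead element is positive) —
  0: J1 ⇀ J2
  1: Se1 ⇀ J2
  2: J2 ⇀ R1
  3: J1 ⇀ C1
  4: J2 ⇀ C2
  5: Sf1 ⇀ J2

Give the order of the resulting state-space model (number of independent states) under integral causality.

2  (C1, C2 all integral)

bond 1 →J2  (Se1: effort source, stroke at far end)
bond 5 →Sf1  (source Sf1 imposes f)
bond 0 →J2  (common-f at J2 fixed by 5)
bond 2 →J2  (common-f at J2 fixed by 5)
bond 4 →J2  (J2: bond 5 brought flow, rest push out)
bond 3 →J1  (J1: bond 0 brought flow, rest push out)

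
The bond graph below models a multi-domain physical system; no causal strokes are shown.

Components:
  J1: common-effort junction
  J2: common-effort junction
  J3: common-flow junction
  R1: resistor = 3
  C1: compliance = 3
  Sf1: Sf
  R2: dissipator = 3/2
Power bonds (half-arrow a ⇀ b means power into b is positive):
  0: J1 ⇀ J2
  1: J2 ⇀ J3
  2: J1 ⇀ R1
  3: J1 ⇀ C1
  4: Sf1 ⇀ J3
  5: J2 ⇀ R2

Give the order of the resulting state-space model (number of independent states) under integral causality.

1  (C1 all integral)

#4 |Sf1  (source Sf1 imposes f)
#1 |J3  (J3 flow already set via bond 4)
#3 |J1  (C1 outputs effort q/C1)
#0 |J2  (J1 effort already set via bond 3)
#2 |R1  (common-e at J1 fixed by 3)
#5 |R2  (common-e at J2 fixed by 0)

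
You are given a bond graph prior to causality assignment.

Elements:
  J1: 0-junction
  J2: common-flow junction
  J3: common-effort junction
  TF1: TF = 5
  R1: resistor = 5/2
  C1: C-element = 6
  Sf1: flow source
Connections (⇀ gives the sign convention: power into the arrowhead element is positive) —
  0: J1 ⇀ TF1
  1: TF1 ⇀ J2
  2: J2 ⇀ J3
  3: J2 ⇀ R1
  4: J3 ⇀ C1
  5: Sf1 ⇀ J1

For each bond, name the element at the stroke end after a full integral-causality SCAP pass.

b5 stroke at Sf1  (source Sf1 imposes f)
b0 stroke at J1  (J1 needs exactly one e-in)
b1 stroke at TF1  (through TF1, causality passes straight; one stroke at TF1)
b2 stroke at J2  (common-f at J2 fixed by 1)
b3 stroke at J2  (1-jn J2 has f-setter on 1)
b4 stroke at J3  (J3 needs exactly one e-in)

#0 |J1
#1 |TF1
#2 |J2
#3 |J2
#4 |J3
#5 |Sf1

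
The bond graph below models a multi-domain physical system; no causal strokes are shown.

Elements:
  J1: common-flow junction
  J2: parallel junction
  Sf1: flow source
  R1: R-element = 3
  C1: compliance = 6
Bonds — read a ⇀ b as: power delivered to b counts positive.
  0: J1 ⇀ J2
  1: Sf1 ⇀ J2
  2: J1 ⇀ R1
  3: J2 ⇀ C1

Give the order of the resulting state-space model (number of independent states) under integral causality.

1  (C1 all integral)

β1 →Sf1  (Sf1 (Sf) sets flow on bond)
β3 →J2  (C1: C, integral causality)
β0 →J1  (common-e at J2 fixed by 3)
β2 →R1  (only one flow-in slot at J1)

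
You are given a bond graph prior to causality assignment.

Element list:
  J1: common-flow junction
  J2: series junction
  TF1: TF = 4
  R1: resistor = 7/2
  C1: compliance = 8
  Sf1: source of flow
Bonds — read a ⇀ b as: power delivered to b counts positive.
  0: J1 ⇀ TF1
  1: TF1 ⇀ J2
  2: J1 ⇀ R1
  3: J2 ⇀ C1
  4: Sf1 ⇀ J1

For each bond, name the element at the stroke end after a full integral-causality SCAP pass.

bond 0 stroke→J1
bond 1 stroke→TF1
bond 2 stroke→J1
bond 3 stroke→J2
bond 4 stroke→Sf1

#4 stroke at Sf1  (Sf1: flow source, stroke at near end)
#0 stroke at J1  (1-jn J1 has f-setter on 4)
#2 stroke at J1  (common-f at J1 fixed by 4)
#1 stroke at TF1  (through TF1, causality passes straight; one stroke at TF1)
#3 stroke at J2  (J2: bond 1 brought flow, rest push out)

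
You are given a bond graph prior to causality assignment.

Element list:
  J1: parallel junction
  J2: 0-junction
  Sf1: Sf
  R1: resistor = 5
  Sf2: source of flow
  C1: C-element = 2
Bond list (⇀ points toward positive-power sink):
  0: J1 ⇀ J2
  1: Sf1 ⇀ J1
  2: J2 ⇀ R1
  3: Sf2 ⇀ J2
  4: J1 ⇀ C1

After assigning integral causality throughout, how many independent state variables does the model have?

1  (C1 all integral)

b1 stroke→Sf1  (Sf1 (Sf) sets flow on bond)
b3 stroke→Sf2  (Sf2: flow source, stroke at near end)
b4 stroke→J1  (prefer integral on C1)
b0 stroke→J2  (J1 effort already set via bond 4)
b2 stroke→R1  (J2: bond 0 brought effort, rest push out)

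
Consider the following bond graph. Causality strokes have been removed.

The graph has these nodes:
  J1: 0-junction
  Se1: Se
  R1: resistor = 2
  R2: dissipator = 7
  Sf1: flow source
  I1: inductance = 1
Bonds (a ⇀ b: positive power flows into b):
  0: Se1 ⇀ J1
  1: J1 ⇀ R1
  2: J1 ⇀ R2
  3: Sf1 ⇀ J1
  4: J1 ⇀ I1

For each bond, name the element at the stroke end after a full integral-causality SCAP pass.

β0 →J1  (source Se1 imposes e)
β3 →Sf1  (source Sf1 imposes f)
β1 →R1  (0-jn J1 has e-setter on 0)
β2 →R2  (J1: bond 0 brought effort, rest push out)
β4 →I1  (0-jn J1 has e-setter on 0)

b0 stroke→J1
b1 stroke→R1
b2 stroke→R2
b3 stroke→Sf1
b4 stroke→I1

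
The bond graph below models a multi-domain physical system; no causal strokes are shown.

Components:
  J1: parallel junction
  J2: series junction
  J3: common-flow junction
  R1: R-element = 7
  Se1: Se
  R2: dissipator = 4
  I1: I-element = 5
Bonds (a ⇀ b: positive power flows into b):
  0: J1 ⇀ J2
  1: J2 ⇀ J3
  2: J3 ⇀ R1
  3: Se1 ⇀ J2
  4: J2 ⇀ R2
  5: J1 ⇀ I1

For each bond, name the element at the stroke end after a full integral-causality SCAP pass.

b3 stroke at J2  (Se1: effort source, stroke at far end)
b5 stroke at I1  (I1: I, integral causality)
b0 stroke at J1  (only one effort-in slot at J1)
b1 stroke at J2  (J2 flow already set via bond 0)
b4 stroke at J2  (J2: bond 0 brought flow, rest push out)
b2 stroke at J3  (J3: bond 1 brought flow, rest push out)

β0 stroke at J1
β1 stroke at J2
β2 stroke at J3
β3 stroke at J2
β4 stroke at J2
β5 stroke at I1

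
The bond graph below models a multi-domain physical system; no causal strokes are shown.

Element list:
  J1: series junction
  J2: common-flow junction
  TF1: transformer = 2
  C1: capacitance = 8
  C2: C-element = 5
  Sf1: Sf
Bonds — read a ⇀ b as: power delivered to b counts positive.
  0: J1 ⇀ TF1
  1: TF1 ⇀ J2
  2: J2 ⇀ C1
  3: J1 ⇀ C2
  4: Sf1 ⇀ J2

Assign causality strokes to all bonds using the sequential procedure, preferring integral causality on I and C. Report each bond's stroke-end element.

bond 0 stroke at TF1
bond 1 stroke at J2
bond 2 stroke at J2
bond 3 stroke at J1
bond 4 stroke at Sf1

b4 stroke at Sf1  (Sf1: flow source, stroke at near end)
b1 stroke at J2  (common-f at J2 fixed by 4)
b2 stroke at J2  (1-jn J2 has f-setter on 4)
b0 stroke at TF1  (through TF1, causality passes straight; one stroke at TF1)
b3 stroke at J1  (1-jn J1 has f-setter on 0)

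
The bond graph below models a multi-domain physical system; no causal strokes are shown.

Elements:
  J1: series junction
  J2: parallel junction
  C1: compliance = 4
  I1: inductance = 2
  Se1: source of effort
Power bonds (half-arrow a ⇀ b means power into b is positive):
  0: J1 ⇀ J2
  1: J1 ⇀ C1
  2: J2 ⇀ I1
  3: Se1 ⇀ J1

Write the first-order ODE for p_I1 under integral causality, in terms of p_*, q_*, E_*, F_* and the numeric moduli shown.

dp_I1/dt = E_Se1 - q_C1/4

#3 →J1  (Se1 fixes effort; stroke away)
#1 →J1  (C1 outputs effort q/C1)
#0 →J2  (closing 1-jn rule on J1)
#2 →I1  (J2: bond 0 brought effort, rest push out)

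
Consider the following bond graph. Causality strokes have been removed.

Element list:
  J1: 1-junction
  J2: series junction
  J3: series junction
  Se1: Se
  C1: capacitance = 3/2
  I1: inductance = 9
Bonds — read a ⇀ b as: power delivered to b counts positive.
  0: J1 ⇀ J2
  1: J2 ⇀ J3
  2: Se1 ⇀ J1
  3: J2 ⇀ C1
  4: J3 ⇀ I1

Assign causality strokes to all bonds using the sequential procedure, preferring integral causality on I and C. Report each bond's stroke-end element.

bond 0 stroke at J2
bond 1 stroke at J3
bond 2 stroke at J1
bond 3 stroke at J2
bond 4 stroke at I1

#2 |J1  (source Se1 imposes e)
#0 |J2  (closing 1-jn rule on J1)
#3 |J2  (prefer integral on C1)
#1 |J3  (only one flow-in slot at J2)
#4 |I1  (only one flow-in slot at J3)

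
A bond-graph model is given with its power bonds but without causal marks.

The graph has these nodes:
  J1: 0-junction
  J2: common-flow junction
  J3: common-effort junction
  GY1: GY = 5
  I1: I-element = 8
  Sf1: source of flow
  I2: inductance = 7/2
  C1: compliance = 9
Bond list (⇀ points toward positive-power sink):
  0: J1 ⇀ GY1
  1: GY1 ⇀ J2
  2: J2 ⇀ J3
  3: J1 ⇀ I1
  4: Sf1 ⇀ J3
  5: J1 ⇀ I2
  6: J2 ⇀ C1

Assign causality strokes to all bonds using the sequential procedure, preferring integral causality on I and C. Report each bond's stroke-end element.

bond 0 →J1
bond 1 →J2
bond 2 →J3
bond 3 →I1
bond 4 →Sf1
bond 5 →I2
bond 6 →J2

#4 |Sf1  (Sf1: flow source, stroke at near end)
#2 |J3  (J3 needs exactly one e-in)
#1 |J2  (J2: bond 2 brought flow, rest push out)
#6 |J2  (J2 flow already set via bond 2)
#0 |J1  (through GY1, causality inverts; strokes same side of GY1)
#3 |I1  (J1: bond 0 brought effort, rest push out)
#5 |I2  (J1: bond 0 brought effort, rest push out)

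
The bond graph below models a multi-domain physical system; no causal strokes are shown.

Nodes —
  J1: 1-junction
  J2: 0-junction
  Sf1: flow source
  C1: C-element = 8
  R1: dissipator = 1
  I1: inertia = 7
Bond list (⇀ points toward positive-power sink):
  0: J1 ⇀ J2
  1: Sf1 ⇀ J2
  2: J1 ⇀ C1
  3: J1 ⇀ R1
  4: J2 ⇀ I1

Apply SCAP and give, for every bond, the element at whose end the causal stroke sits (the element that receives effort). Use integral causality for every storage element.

bond 0 stroke at J2
bond 1 stroke at Sf1
bond 2 stroke at J1
bond 3 stroke at J1
bond 4 stroke at I1

b1 stroke→Sf1  (source Sf1 imposes f)
b2 stroke→J1  (C1 integral (e out))
b4 stroke→I1  (I1 outputs flow p/I1)
b0 stroke→J2  (closing 0-jn rule on J2)
b3 stroke→J1  (common-f at J1 fixed by 0)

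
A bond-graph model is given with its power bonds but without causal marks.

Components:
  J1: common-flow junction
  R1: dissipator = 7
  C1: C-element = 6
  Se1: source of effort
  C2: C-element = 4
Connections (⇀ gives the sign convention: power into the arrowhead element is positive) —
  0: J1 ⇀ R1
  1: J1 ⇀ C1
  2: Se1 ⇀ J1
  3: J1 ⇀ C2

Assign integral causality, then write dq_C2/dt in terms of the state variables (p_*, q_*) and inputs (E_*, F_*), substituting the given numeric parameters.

dq_C2/dt = E_Se1/7 - q_C1/42 - q_C2/28

β2 stroke at J1  (source Se1 imposes e)
β1 stroke at J1  (C1 outputs effort q/C1)
β3 stroke at J1  (C2 outputs effort q/C2)
β0 stroke at R1  (J1 needs exactly one f-in)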